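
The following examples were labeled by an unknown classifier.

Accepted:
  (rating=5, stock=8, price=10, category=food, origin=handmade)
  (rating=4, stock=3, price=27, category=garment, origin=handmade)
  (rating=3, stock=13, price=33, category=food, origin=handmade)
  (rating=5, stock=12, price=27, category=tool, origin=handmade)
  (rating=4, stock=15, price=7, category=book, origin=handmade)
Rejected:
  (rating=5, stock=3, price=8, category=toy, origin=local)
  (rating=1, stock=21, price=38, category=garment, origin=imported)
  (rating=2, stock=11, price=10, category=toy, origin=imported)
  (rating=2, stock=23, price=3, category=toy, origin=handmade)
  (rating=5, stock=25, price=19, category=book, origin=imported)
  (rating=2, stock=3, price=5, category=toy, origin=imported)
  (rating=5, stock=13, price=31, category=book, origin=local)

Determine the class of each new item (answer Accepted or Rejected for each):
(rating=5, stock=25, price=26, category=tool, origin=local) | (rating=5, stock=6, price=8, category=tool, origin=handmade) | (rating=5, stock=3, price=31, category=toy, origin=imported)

Rejected, Accepted, Rejected

'Accepted' ⟺ origin is handmade AND price ≥ 5.
Rejected: (rating=5, stock=25, price=26, category=tool, origin=local), since origin is local, price = 26. Accepted: (rating=5, stock=6, price=8, category=tool, origin=handmade), since origin is handmade, price = 8. Rejected: (rating=5, stock=3, price=31, category=toy, origin=imported), since origin is imported, price = 31.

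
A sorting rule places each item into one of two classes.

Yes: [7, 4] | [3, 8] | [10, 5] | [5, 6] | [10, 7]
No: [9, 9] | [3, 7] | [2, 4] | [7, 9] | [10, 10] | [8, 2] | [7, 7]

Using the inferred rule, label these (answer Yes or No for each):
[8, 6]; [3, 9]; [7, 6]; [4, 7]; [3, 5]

No, No, Yes, Yes, No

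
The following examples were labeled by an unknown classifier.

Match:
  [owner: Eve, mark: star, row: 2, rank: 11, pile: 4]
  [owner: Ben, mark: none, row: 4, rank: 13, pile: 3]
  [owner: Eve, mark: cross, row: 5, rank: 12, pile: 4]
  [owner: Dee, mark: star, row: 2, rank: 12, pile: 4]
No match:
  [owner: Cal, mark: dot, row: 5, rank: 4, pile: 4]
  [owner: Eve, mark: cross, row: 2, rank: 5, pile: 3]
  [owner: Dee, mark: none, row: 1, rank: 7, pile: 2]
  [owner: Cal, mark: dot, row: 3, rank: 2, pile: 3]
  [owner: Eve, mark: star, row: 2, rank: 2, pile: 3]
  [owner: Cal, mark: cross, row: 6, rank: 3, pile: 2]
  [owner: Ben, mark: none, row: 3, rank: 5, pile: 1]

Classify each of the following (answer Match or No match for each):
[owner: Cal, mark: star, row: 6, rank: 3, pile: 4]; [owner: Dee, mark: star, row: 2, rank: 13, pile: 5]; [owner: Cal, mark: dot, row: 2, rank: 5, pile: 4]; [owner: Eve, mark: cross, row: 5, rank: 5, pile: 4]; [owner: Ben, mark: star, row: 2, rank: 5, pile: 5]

No match, Match, No match, No match, No match

Rule: rank ≥ 11. This holds for each 'Match' example and fails for each 'No match' one.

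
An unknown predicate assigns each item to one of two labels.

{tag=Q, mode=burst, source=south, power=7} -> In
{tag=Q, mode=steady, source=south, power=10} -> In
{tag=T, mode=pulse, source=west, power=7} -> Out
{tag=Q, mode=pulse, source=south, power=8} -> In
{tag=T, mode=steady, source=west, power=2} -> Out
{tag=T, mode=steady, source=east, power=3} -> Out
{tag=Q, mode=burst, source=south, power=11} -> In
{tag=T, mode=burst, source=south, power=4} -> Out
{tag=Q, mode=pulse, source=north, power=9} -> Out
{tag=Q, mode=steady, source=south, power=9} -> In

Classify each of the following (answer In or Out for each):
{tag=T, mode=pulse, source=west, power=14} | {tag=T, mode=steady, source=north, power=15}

Out, Out

The distinguishing property — source is south AND tag is Q — holds for all the 'In' cases and none of the 'Out' cases.
{tag=T, mode=pulse, source=west, power=14} → source is west, tag is T → Out.
{tag=T, mode=steady, source=north, power=15} → source is north, tag is T → Out.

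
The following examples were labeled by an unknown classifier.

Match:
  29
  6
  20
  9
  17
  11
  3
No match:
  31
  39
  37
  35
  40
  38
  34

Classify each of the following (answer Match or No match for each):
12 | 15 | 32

The common property of the 'Match' items is: at most 29. No 'No match' item has it.

Match, Match, No match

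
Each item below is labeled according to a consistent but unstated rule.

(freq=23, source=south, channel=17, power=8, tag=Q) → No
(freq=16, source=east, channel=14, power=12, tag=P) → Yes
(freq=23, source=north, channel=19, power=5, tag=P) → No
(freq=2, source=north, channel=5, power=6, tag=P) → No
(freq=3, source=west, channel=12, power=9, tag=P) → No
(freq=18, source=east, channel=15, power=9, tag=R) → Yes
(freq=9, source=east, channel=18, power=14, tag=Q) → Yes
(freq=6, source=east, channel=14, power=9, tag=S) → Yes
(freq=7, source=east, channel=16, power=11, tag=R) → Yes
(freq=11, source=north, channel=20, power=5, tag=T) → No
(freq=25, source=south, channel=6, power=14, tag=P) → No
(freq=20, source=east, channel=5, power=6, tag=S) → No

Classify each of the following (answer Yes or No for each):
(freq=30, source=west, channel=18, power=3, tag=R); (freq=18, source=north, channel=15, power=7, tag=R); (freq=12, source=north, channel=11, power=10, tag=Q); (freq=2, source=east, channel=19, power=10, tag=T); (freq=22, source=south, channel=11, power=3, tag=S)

No, No, No, Yes, No

All 'Yes' examples share one property — source is east AND freq ≤ 18 — and every 'No' example lacks it.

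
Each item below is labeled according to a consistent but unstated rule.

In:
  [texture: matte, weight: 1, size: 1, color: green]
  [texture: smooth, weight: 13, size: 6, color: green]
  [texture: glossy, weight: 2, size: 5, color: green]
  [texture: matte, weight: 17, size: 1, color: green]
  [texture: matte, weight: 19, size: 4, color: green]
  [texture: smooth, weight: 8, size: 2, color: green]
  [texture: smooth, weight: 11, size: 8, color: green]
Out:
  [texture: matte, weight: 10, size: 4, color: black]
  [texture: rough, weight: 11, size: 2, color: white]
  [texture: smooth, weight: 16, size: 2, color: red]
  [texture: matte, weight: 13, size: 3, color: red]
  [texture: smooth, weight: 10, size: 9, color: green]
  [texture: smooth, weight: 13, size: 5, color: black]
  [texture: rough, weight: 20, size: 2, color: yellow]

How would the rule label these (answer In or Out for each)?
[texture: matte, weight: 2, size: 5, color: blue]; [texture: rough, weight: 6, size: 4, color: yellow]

Out, Out

All 'In' examples share one property — color is green AND size ≤ 8 — and every 'Out' example lacks it.
Out: [texture: matte, weight: 2, size: 5, color: blue], since color is blue, size = 5.
Out: [texture: rough, weight: 6, size: 4, color: yellow], since color is yellow, size = 4.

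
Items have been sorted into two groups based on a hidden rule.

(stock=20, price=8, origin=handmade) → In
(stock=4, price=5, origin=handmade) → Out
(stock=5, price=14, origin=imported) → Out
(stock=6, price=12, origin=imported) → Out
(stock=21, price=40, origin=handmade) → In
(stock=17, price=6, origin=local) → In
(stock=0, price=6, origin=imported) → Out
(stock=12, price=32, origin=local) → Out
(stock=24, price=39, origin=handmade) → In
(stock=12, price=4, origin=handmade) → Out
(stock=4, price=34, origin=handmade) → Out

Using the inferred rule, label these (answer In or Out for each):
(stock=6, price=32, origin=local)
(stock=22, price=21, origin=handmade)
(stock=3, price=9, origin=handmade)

Out, In, Out

A rule that fits every label: stock ≥ 17 — true of each 'In' example, false of each 'Out' one.
(stock=6, price=32, origin=local) → stock = 6 → Out.
(stock=22, price=21, origin=handmade) → stock = 22 → In.
(stock=3, price=9, origin=handmade) → stock = 3 → Out.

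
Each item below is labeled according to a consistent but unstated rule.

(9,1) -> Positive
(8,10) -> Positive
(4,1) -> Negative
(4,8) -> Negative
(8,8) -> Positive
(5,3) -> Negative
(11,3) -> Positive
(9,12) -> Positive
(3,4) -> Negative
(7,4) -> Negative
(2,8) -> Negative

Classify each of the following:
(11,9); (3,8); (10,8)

The rule appears to be: first ≥ 8.
Positive: (11,9), since first 11. Negative: (3,8), since first 3. Positive: (10,8), since first 10.

Positive, Negative, Positive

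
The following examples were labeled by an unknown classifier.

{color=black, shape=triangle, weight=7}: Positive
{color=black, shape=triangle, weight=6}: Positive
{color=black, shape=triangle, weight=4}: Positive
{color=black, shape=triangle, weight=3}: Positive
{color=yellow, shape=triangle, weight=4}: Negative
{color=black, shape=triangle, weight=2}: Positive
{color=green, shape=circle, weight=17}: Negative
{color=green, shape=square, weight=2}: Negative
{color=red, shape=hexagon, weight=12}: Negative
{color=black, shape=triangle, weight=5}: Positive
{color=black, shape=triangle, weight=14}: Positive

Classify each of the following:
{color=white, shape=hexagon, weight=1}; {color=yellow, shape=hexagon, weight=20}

Negative, Negative

The distinguishing property — color is black — holds for all the 'Positive' cases and none of the 'Negative' cases.
{color=white, shape=hexagon, weight=1}: Negative (color is white).
{color=yellow, shape=hexagon, weight=20}: Negative (color is yellow).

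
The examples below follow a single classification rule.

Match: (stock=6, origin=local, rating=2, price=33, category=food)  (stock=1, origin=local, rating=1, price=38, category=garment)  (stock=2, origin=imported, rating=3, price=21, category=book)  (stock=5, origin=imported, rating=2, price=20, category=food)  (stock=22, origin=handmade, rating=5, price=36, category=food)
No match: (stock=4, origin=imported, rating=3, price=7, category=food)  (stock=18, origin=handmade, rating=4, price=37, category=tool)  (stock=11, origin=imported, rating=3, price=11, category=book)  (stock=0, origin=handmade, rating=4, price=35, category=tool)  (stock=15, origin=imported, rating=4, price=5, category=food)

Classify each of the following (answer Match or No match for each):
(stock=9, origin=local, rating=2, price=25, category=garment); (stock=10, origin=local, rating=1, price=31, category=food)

Match, Match

The classifier is using: price ≥ 20 AND rating ≠ 4.
(stock=9, origin=local, rating=2, price=25, category=garment): price = 25, rating = 2, passes → Match.
(stock=10, origin=local, rating=1, price=31, category=food): price = 31, rating = 1, passes → Match.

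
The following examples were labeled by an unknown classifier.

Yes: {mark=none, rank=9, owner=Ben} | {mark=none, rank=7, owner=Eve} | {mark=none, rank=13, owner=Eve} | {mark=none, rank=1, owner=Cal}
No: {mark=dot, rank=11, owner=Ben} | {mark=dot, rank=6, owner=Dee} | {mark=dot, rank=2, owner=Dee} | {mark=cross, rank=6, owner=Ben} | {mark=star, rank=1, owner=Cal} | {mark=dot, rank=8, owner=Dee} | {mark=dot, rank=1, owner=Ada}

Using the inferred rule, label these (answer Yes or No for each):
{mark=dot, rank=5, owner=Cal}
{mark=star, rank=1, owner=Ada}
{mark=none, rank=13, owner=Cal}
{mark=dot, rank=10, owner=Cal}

A rule that fits every label: mark is none — true of each 'Yes' example, false of each 'No' one.
{mark=dot, rank=5, owner=Cal} — mark is dot, hence No. {mark=star, rank=1, owner=Ada} — mark is star, hence No. {mark=none, rank=13, owner=Cal} — mark is none, hence Yes. {mark=dot, rank=10, owner=Cal} — mark is dot, hence No.

No, No, Yes, No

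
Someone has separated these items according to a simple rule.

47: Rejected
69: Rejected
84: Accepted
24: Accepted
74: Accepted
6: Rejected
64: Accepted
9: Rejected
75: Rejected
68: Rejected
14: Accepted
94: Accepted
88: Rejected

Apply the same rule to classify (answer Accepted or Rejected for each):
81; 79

Rejected, Rejected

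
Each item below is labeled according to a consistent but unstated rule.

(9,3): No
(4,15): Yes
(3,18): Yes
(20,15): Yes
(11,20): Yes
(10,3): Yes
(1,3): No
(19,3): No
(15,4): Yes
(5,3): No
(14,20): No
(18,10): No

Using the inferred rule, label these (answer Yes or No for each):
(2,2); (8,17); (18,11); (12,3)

The rule appears to be: sum is odd.
(2,2): 2+2 = 4, doesn't match → No.
(8,17): 8+17 = 25, satisfies this → Yes.
(18,11): 18+11 = 29, satisfies this → Yes.
(12,3): 12+3 = 15, satisfies this → Yes.

No, Yes, Yes, Yes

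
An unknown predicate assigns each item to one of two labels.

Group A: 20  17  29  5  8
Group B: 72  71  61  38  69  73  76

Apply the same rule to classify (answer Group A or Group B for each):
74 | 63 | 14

Rule: at most 29. This holds for each 'Group A' example and fails for each 'Group B' one.

Group B, Group B, Group A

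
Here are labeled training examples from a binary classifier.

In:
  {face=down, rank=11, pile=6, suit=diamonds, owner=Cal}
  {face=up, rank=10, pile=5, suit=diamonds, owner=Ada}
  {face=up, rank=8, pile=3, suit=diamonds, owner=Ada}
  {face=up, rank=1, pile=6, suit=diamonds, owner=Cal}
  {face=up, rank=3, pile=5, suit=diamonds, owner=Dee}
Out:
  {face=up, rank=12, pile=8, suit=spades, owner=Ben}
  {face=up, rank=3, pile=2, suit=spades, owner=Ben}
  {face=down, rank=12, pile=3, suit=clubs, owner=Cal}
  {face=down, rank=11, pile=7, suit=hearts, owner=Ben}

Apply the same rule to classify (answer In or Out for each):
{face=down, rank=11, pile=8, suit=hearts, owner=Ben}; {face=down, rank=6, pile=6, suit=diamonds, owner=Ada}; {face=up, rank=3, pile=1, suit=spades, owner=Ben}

Out, In, Out

Looking at the examples, the only property every 'In' case has and every 'Out' case lacks is: suit is diamonds.
{face=down, rank=11, pile=8, suit=hearts, owner=Ben}: Out (suit is hearts). {face=down, rank=6, pile=6, suit=diamonds, owner=Ada}: In (suit is diamonds). {face=up, rank=3, pile=1, suit=spades, owner=Ben}: Out (suit is spades).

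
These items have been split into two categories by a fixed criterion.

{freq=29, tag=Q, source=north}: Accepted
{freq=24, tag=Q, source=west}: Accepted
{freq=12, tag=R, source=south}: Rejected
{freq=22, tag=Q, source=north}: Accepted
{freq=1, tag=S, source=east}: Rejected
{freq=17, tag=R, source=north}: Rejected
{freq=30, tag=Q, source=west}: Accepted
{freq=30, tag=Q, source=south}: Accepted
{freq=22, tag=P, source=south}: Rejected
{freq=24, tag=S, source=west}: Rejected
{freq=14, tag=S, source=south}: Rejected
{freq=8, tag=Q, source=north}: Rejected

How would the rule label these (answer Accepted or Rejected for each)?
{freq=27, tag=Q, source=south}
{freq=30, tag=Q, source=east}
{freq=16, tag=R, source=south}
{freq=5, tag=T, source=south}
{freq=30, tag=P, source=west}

One predicate separates the groups cleanly: tag is Q AND freq ≥ 12.
{freq=27, tag=Q, source=south}: tag is Q, freq = 27, checks out → Accepted.
{freq=30, tag=Q, source=east}: tag is Q, freq = 30, checks out → Accepted.
{freq=16, tag=R, source=south}: tag is R, freq = 16, lacks this property → Rejected.
{freq=5, tag=T, source=south}: tag is T, freq = 5, lacks this property → Rejected.
{freq=30, tag=P, source=west}: tag is P, freq = 30, lacks this property → Rejected.

Accepted, Accepted, Rejected, Rejected, Rejected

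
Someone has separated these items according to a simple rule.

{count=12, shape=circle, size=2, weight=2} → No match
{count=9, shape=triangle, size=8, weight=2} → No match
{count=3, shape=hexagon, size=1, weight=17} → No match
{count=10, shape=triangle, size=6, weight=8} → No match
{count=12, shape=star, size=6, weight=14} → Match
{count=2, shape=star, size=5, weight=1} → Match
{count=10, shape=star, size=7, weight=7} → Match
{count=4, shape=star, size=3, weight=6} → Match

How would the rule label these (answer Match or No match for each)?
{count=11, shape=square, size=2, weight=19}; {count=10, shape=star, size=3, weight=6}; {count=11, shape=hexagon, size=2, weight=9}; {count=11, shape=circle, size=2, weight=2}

A rule that fits every label: shape is star — true of each 'Match' example, false of each 'No match' one.

No match, Match, No match, No match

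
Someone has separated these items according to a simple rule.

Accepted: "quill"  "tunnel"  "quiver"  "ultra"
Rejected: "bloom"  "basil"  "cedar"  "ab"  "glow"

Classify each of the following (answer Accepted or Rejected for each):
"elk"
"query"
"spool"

Rejected, Accepted, Rejected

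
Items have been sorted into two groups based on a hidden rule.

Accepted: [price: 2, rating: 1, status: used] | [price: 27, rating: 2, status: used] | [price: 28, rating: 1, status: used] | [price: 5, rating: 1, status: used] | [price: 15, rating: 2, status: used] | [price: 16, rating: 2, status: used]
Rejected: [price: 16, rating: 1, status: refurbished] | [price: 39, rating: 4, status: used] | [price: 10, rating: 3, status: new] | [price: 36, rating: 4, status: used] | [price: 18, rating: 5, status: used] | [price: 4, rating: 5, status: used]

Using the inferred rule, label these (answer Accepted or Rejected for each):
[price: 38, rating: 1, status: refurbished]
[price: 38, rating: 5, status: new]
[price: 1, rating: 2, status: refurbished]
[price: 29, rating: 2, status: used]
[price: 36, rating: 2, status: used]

The distinguishing property — status is used AND rating ≤ 2 — holds for all the 'Accepted' cases and none of the 'Rejected' cases.
[price: 38, rating: 1, status: refurbished] → status is refurbished, rating = 1 → Rejected.
[price: 38, rating: 5, status: new] → status is new, rating = 5 → Rejected.
[price: 1, rating: 2, status: refurbished] → status is refurbished, rating = 2 → Rejected.
[price: 29, rating: 2, status: used] → status is used, rating = 2 → Accepted.
[price: 36, rating: 2, status: used] → status is used, rating = 2 → Accepted.

Rejected, Rejected, Rejected, Accepted, Accepted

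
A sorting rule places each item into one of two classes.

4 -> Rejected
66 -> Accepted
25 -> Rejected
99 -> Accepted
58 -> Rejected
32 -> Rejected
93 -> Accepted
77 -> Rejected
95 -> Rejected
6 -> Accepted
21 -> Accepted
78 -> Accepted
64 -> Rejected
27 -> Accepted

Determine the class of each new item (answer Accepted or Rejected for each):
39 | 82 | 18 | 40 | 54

Looking at the examples, the only property every 'Accepted' case has and every 'Rejected' case lacks is: multiple of 3.
Accepted: 39, since 39 = 3·13.
Rejected: 82, since 82 = 3·27 + 1.
Accepted: 18, since 18 = 3·6.
Rejected: 40, since 40 = 3·13 + 1.
Accepted: 54, since 54 = 3·18.

Accepted, Rejected, Accepted, Rejected, Accepted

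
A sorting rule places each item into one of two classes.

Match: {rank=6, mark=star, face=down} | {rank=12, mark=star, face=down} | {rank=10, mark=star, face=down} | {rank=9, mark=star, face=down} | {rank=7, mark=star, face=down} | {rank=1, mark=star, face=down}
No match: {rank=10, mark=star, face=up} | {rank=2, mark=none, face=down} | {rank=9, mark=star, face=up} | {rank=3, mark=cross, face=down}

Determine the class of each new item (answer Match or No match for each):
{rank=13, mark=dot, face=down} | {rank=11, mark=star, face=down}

The common property of the 'Match' items is: face is down AND mark is star. No 'No match' item has it.

No match, Match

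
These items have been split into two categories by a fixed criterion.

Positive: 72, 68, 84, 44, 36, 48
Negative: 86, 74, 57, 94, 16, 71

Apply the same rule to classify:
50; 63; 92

'Positive' ⟺ multiple of 4 AND at least 36.
50: 50 = 4·12 + 2, 50 ≥ 36 — fails this test, so Negative.
63: 63 = 4·15 + 3, 63 ≥ 36 — fails this test, so Negative.
92: 92 = 4·23, 92 ≥ 36 — checks out, so Positive.

Negative, Negative, Positive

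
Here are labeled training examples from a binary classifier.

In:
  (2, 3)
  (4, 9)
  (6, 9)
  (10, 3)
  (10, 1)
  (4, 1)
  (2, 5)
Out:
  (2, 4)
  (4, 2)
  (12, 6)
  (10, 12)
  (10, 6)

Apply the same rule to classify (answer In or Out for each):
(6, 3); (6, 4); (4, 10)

The common property of the 'In' items is: sum is odd. No 'Out' item has it.
(6, 3): In (6+3 = 9). (6, 4): Out (6+4 = 10). (4, 10): Out (4+10 = 14).

In, Out, Out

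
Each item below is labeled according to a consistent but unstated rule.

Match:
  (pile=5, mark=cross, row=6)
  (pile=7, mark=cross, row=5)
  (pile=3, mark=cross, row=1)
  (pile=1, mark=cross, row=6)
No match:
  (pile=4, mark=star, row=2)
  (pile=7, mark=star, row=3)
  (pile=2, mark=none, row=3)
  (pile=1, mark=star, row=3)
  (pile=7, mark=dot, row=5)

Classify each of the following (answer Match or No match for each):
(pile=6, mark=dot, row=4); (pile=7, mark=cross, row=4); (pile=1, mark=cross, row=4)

A rule that fits every label: mark is cross — true of each 'Match' example, false of each 'No match' one.

No match, Match, Match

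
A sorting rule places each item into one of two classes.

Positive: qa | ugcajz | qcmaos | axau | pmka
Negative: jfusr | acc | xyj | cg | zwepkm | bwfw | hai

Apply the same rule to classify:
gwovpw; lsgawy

Negative, Positive

The common property of the 'Positive' items is: even length AND contains 'a'. No 'Negative' item has it.
gwovpw: length 6, no 'a' — fails this test, so Negative.
lsgawy: length 6, has 'a' — fits, so Positive.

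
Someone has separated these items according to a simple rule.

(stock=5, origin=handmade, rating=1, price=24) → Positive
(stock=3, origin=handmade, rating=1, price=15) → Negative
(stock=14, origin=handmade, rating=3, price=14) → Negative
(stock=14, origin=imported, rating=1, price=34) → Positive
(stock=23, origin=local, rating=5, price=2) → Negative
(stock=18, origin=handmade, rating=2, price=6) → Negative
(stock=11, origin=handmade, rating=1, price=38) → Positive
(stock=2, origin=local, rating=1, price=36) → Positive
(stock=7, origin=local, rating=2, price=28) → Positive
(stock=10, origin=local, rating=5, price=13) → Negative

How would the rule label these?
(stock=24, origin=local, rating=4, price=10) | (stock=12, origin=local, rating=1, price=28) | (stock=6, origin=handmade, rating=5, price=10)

All 'Positive' examples share one property — price ≥ 24 — and every 'Negative' example lacks it.
(stock=24, origin=local, rating=4, price=10) — price = 10, hence Negative.
(stock=12, origin=local, rating=1, price=28) — price = 28, hence Positive.
(stock=6, origin=handmade, rating=5, price=10) — price = 10, hence Negative.

Negative, Positive, Negative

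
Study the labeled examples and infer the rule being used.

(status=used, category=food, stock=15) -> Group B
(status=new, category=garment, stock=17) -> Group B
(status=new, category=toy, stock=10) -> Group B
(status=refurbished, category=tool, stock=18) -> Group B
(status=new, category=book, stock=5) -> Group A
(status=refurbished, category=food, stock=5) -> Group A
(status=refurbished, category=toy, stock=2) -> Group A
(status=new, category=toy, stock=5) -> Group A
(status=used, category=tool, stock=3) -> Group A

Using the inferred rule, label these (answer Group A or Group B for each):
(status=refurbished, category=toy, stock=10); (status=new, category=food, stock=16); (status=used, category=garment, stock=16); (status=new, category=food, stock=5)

Every 'Group A' example satisfies: stock ≤ 5. None of the 'Group B' examples do.
(status=refurbished, category=toy, stock=10): Group B (stock = 10).
(status=new, category=food, stock=16): Group B (stock = 16).
(status=used, category=garment, stock=16): Group B (stock = 16).
(status=new, category=food, stock=5): Group A (stock = 5).

Group B, Group B, Group B, Group A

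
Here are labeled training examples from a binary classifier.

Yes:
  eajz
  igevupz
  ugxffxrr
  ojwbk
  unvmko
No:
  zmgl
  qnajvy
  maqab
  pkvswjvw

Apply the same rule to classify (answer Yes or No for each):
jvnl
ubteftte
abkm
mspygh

No, Yes, Yes, No

A rule that fits every label: starts with a vowel — true of each 'Yes' example, false of each 'No' one.
jvnl → starts with 'j' → No. ubteftte → starts with 'u' → Yes. abkm → starts with 'a' → Yes. mspygh → starts with 'm' → No.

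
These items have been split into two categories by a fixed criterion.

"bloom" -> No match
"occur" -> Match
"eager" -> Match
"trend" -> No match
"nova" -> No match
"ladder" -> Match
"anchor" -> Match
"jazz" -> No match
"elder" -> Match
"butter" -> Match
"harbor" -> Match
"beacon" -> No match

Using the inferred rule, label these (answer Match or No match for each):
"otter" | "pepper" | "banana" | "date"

Match, Match, No match, No match

'Match' ⟺ ends with 'r'.
"otter": ends with 'r' — fits, so Match. "pepper": ends with 'r' — fits, so Match. "banana": ends with 'a' — doesn't match, so No match. "date": ends with 'e' — doesn't match, so No match.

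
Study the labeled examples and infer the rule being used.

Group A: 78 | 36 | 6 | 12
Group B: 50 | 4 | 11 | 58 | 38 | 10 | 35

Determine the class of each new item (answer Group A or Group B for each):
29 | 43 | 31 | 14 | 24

'Group A' ⟺ multiple of 3.

Group B, Group B, Group B, Group B, Group A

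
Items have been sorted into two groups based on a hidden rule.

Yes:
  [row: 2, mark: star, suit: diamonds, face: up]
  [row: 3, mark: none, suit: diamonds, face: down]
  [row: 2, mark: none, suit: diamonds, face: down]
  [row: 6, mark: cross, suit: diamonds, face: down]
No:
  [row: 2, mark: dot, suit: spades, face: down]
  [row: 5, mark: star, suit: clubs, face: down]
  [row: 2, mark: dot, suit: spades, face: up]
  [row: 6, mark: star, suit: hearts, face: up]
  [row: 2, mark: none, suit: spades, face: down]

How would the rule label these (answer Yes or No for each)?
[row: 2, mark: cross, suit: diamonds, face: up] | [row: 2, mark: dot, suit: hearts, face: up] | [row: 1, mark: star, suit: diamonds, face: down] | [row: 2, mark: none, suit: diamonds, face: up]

Yes, No, Yes, Yes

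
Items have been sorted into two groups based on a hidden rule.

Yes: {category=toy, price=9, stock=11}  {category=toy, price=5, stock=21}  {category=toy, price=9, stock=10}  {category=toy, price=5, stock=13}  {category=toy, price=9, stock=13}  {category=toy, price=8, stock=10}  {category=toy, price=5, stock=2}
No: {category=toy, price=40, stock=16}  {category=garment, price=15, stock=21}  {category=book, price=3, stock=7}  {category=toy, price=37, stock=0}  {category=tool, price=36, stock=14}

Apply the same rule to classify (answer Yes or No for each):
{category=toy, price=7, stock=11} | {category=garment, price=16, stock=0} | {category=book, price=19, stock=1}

Yes, No, No

The classifier is using: category is toy AND price ≤ 9.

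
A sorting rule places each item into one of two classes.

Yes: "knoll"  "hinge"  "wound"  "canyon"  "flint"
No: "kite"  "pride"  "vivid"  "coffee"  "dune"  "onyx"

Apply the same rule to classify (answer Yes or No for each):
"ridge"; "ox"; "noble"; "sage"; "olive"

Every 'Yes' example satisfies: length ≥ 5 AND contains 'n'. None of the 'No' examples do.
"ridge": length 5, no 'n' — doesn't qualify, so No. "ox": length 2, no 'n' — doesn't qualify, so No. "noble": length 5, has 'n' — satisfies this, so Yes. "sage": length 4, no 'n' — doesn't qualify, so No. "olive": length 5, no 'n' — doesn't qualify, so No.

No, No, Yes, No, No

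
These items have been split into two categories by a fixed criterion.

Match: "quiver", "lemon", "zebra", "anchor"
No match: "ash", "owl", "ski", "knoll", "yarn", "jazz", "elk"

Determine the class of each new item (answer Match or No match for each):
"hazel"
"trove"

Match, Match

Rule: has ≥ 2 vowels. This holds for each 'Match' example and fails for each 'No match' one.
"hazel" — 2 vowels, hence Match.
"trove" — 2 vowels, hence Match.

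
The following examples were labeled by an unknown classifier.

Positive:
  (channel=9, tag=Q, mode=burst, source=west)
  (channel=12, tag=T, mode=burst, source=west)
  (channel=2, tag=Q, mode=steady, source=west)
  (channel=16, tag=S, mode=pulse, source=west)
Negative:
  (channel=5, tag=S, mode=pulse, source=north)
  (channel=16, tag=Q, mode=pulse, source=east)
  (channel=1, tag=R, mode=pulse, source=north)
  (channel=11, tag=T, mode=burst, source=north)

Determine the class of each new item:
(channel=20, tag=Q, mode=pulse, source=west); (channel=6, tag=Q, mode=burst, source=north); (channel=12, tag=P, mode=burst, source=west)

Comparing the two groups points to one rule — source is west.
(channel=20, tag=Q, mode=pulse, source=west) → source is west → Positive.
(channel=6, tag=Q, mode=burst, source=north) → source is north → Negative.
(channel=12, tag=P, mode=burst, source=west) → source is west → Positive.

Positive, Negative, Positive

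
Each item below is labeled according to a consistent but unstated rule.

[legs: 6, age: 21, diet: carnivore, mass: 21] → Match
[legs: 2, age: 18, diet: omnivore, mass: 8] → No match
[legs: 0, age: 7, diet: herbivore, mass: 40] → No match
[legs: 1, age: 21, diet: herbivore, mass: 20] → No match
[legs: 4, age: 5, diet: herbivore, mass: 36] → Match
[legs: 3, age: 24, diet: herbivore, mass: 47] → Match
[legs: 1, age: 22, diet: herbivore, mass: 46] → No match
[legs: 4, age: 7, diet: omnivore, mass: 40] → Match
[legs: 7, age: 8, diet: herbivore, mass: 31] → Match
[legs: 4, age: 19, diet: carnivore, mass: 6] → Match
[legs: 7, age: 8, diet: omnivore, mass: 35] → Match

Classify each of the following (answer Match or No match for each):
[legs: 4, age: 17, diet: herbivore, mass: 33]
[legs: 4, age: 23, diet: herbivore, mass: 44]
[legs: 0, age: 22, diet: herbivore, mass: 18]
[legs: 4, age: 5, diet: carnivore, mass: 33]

Match, Match, No match, Match

Every 'Match' example satisfies: legs ≥ 3. None of the 'No match' examples do.
[legs: 4, age: 17, diet: herbivore, mass: 33]: Match (legs = 4).
[legs: 4, age: 23, diet: herbivore, mass: 44]: Match (legs = 4).
[legs: 0, age: 22, diet: herbivore, mass: 18]: No match (legs = 0).
[legs: 4, age: 5, diet: carnivore, mass: 33]: Match (legs = 4).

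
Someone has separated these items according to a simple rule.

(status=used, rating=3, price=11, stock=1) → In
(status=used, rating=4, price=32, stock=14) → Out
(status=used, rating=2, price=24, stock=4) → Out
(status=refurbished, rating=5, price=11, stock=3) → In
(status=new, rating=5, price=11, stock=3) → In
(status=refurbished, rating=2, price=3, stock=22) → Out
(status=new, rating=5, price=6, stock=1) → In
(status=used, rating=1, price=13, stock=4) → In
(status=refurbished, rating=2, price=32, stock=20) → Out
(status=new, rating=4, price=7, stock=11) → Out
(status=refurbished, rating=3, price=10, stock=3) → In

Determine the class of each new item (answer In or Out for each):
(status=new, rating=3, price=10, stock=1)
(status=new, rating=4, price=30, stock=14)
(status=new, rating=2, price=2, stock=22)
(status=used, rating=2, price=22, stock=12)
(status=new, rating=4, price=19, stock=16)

In, Out, Out, Out, Out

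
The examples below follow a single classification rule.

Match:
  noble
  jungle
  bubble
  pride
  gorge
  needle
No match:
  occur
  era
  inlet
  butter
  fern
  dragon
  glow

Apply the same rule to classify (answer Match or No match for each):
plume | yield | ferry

The simplest hypothesis consistent with all the labels is: ends with 'e'.
plume: ends with 'e' — passes, so Match.
yield: ends with 'd' — doesn't match, so No match.
ferry: ends with 'y' — doesn't match, so No match.

Match, No match, No match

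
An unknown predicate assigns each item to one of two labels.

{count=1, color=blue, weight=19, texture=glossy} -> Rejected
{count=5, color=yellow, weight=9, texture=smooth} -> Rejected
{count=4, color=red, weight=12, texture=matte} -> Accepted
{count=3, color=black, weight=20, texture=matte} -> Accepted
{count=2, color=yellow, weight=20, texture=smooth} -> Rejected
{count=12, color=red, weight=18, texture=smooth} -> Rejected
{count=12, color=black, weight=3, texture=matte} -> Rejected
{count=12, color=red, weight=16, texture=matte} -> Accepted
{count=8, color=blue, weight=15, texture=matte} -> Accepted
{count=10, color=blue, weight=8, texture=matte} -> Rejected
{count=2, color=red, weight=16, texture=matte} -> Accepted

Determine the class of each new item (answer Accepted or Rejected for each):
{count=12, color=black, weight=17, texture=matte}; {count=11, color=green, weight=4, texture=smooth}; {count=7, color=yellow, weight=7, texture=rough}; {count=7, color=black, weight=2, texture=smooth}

Accepted, Rejected, Rejected, Rejected

Rule: texture is matte AND weight ≥ 9. This holds for each 'Accepted' example and fails for each 'Rejected' one.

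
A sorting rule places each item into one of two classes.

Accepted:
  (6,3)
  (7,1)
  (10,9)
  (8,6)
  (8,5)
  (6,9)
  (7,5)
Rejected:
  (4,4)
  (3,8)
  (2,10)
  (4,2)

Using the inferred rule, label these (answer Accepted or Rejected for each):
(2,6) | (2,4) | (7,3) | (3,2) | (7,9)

Rejected, Rejected, Accepted, Rejected, Accepted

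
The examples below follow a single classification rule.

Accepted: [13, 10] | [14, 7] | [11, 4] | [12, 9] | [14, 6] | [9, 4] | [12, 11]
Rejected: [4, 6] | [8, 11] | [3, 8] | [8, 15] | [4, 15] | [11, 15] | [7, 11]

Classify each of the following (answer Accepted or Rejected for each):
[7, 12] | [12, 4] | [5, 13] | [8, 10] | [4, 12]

The common property of the 'Accepted' items is: first > second. No 'Rejected' item has it.
Rejected: [7, 12], since 7 < 12.
Accepted: [12, 4], since 12 > 4.
Rejected: [5, 13], since 5 < 13.
Rejected: [8, 10], since 8 < 10.
Rejected: [4, 12], since 4 < 12.

Rejected, Accepted, Rejected, Rejected, Rejected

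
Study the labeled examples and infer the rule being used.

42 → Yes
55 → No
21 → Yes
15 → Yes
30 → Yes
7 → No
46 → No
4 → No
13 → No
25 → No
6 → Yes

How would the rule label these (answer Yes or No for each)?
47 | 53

No, No

Comparing the two groups points to one rule — multiple of 3.
No: 47, since 47 = 3·15 + 2. No: 53, since 53 = 3·17 + 2.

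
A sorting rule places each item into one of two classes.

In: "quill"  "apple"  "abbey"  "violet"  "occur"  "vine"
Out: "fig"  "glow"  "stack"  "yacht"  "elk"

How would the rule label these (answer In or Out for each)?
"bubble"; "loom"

One predicate separates the groups cleanly: has ≥ 2 vowels.
"bubble" → 2 vowels → In. "loom" → 2 vowels → In.

In, In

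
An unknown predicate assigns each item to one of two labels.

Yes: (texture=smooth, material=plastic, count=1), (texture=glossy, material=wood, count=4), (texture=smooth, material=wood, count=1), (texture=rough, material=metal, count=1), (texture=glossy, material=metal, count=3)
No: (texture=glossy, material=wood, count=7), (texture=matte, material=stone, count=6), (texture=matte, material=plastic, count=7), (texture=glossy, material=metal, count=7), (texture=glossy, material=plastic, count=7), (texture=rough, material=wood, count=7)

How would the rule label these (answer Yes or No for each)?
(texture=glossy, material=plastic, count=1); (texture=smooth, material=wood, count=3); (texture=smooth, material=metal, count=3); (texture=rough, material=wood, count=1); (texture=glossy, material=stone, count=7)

Yes, Yes, Yes, Yes, No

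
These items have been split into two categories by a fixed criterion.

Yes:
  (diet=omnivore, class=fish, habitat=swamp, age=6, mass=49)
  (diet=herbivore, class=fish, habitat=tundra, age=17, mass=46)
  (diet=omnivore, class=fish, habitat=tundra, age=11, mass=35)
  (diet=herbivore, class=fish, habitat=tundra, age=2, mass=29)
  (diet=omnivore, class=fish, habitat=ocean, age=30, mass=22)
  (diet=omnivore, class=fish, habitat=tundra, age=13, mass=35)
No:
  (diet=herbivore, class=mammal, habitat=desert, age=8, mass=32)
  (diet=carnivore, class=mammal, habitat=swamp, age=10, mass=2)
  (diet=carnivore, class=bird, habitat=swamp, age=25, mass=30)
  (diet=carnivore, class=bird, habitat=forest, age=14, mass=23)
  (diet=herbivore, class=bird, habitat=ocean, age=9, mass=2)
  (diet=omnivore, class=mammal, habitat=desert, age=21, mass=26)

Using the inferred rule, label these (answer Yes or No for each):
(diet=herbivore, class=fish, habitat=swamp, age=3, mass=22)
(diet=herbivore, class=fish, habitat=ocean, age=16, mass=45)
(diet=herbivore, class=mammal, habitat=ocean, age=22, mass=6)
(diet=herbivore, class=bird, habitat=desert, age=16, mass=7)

Yes, Yes, No, No

A rule that fits every label: class is fish — true of each 'Yes' example, false of each 'No' one.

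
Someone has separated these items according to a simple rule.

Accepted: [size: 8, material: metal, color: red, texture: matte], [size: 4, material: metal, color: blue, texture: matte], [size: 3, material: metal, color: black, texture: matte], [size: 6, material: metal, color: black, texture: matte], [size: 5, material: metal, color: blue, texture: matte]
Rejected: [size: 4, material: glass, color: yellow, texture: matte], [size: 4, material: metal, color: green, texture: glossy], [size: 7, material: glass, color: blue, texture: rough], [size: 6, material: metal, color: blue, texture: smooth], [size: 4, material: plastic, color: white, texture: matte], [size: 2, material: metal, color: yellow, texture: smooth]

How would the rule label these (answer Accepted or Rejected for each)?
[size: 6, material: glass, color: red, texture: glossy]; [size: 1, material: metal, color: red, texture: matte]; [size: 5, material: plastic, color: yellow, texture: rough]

Rule: texture is matte AND material is metal. This holds for each 'Accepted' example and fails for each 'Rejected' one.

Rejected, Accepted, Rejected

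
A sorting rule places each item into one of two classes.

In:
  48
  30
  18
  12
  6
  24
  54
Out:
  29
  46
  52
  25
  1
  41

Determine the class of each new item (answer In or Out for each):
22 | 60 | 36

Every 'In' example satisfies: multiple of 3. None of the 'Out' examples do.
22: 22 = 3·7 + 1 — doesn't match, so Out. 60: 60 = 3·20 — qualifies, so In. 36: 36 = 3·12 — qualifies, so In.

Out, In, In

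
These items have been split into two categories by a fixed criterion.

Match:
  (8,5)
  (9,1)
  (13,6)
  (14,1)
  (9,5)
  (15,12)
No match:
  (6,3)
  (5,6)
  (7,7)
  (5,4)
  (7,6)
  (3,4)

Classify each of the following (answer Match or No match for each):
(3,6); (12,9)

One predicate separates the groups cleanly: first ≥ 8.
(3,6) — first 3, hence No match. (12,9) — first 12, hence Match.

No match, Match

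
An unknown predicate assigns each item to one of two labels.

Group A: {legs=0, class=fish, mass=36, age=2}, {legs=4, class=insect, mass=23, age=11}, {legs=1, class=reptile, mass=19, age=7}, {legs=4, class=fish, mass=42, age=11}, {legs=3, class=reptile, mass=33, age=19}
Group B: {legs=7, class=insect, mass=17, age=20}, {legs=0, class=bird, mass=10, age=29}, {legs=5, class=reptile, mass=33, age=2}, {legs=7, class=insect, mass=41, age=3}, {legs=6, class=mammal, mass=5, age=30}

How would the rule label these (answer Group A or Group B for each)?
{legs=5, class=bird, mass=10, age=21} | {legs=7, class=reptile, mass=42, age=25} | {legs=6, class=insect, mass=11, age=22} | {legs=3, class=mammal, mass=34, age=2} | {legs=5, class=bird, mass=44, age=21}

Group B, Group B, Group B, Group A, Group B

The classifier is using: legs ≤ 4 AND age ≤ 19.
{legs=5, class=bird, mass=10, age=21}: legs = 5, age = 21, does not satisfy this → Group B. {legs=7, class=reptile, mass=42, age=25}: legs = 7, age = 25, does not satisfy this → Group B. {legs=6, class=insect, mass=11, age=22}: legs = 6, age = 22, does not satisfy this → Group B. {legs=3, class=mammal, mass=34, age=2}: legs = 3, age = 2, fits → Group A. {legs=5, class=bird, mass=44, age=21}: legs = 5, age = 21, does not satisfy this → Group B.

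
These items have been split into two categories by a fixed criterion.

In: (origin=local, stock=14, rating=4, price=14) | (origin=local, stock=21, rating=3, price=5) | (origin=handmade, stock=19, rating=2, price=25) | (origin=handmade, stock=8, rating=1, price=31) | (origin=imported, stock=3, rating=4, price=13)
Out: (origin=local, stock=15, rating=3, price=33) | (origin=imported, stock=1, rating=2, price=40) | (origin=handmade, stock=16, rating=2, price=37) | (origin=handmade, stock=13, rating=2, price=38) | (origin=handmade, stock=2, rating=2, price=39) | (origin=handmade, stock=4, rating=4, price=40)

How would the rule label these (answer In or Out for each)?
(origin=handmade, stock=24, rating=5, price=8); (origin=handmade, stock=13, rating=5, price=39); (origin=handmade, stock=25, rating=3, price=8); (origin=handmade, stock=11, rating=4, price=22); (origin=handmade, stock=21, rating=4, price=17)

In, Out, In, In, In

The pattern is that an item is 'In' exactly when: price ≤ 31.
(origin=handmade, stock=24, rating=5, price=8) → price = 8 → In.
(origin=handmade, stock=13, rating=5, price=39) → price = 39 → Out.
(origin=handmade, stock=25, rating=3, price=8) → price = 8 → In.
(origin=handmade, stock=11, rating=4, price=22) → price = 22 → In.
(origin=handmade, stock=21, rating=4, price=17) → price = 17 → In.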